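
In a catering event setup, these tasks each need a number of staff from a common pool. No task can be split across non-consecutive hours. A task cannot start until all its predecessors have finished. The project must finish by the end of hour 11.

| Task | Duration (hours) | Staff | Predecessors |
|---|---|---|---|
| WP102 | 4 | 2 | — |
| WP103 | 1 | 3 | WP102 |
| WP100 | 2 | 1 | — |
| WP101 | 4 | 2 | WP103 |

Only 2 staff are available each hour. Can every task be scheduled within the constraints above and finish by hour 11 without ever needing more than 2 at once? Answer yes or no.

The minimum achievable peak is 3; 2 < 3, so no feasible schedule stays within the cap.

no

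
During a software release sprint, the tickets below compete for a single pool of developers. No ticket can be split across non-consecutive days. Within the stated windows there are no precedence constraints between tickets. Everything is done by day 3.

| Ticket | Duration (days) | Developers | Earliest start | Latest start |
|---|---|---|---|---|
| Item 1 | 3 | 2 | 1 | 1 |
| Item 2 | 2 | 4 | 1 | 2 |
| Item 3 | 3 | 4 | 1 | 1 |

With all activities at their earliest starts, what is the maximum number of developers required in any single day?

Early-start schedule: Item 1@1, Item 2@1, Item 3@1.
Load per day: day 1: 10, day 2: 10, day 3: 6.
Peak is 10.

10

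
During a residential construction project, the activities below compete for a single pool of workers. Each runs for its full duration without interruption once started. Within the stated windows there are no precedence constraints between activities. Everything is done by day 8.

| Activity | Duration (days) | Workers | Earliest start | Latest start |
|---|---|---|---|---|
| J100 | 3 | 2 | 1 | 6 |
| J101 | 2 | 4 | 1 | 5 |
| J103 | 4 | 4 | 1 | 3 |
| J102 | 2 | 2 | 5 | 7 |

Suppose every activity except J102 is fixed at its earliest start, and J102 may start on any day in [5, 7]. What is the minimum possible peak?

10

J102@5: d1:10  d2:10  d3:6  d4:4  d5:2  d6:2  d7:0  d8:0 → peak 10
J102@6: d1:10  d2:10  d3:6  d4:4  d5:0  d6:2  d7:2  d8:0 → peak 10
J102@7: d1:10  d2:10  d3:6  d4:4  d5:0  d6:0  d7:2  d8:2 → peak 10
Best is J102@5, peak 10.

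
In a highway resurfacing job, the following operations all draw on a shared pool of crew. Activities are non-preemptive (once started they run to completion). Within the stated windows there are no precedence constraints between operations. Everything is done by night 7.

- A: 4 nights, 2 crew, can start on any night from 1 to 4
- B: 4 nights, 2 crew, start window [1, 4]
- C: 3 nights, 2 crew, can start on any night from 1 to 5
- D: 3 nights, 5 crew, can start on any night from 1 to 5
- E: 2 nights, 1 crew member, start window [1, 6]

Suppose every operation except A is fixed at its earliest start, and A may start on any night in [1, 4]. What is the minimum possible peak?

10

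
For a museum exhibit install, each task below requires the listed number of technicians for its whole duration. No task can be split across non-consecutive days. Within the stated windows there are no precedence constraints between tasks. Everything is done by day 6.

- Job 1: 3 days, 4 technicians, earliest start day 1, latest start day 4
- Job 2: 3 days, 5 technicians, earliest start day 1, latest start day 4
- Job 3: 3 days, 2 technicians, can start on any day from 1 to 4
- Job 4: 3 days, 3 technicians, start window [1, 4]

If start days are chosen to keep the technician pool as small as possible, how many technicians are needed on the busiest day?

Early-start (Job 1@1, Job 2@1, Job 3@1, Job 4@1) gives peak 14: d1:14  d2:14  d3:14  d4:0  d5:0  d6:0.
Shift Job 2→4, Job 3→4.
Schedule Job 1@1, Job 2@4, Job 3@4, Job 4@1: d1:7  d2:7  d3:7  d4:7  d5:7  d6:7 — peak 7.
Total technician-days = 42 over 6 days ⇒ peak ≥ ⌈42/6⌉ = 7, so 7 is optimal.

7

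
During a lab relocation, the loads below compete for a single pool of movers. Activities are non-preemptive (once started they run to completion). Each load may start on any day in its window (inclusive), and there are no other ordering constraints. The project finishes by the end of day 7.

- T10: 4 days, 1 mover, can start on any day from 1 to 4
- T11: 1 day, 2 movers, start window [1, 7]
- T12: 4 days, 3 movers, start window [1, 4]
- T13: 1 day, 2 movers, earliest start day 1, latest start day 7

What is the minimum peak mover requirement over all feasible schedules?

4

Early-start (T10@1, T11@1, T12@1, T13@1) gives peak 8: d1:8  d2:4  d3:4  d4:4  d5:0  d6:0  d7:0.
Shift T12→2, T13→6.
Schedule T10@1, T11@1, T12@2, T13@6: d1:3  d2:4  d3:4  d4:4  d5:3  d6:2  d7:0 — peak 4.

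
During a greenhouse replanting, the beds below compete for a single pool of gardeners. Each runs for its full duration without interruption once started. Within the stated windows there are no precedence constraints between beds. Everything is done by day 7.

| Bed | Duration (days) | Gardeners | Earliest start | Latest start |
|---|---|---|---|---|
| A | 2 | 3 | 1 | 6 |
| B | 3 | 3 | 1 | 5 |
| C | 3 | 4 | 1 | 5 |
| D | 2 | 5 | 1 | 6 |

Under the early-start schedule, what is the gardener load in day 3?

At early start, day 3 has: B, C.
Demand: 3 + 4 = 7.

7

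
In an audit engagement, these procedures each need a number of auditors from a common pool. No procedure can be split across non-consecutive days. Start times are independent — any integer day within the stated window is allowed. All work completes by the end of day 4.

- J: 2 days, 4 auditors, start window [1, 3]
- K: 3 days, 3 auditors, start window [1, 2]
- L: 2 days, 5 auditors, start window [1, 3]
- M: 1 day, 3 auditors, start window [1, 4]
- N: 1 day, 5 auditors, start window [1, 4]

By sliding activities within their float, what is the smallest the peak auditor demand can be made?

Early-start (J@1, K@1, L@1, M@1, N@1) gives peak 20: d1:20  d2:12  d3:3  d4:0.
Shift L→3, N→4.
Schedule J@1, K@1, L@3, M@1, N@4: d1:10  d2:7  d3:8  d4:10 — peak 10.

10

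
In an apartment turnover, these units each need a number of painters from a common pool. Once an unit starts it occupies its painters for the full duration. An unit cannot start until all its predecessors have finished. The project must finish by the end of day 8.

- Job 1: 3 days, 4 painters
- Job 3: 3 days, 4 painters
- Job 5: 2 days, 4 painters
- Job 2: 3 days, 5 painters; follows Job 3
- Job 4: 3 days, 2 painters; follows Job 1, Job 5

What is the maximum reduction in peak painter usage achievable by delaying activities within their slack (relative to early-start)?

4

Early-start peak: d1:12  d2:12  d3:8  d4:7  d5:7  d6:7  d7:0  d8:0 ⇒ 12.
Leveled (Job 1@1, Job 3@1, Job 5@4, Job 2@6, Job 4@6): d1:8  d2:8  d3:8  d4:4  d5:4  d6:7  d7:7  d8:7 ⇒ 8.
Reduction 12 − 8 = 4.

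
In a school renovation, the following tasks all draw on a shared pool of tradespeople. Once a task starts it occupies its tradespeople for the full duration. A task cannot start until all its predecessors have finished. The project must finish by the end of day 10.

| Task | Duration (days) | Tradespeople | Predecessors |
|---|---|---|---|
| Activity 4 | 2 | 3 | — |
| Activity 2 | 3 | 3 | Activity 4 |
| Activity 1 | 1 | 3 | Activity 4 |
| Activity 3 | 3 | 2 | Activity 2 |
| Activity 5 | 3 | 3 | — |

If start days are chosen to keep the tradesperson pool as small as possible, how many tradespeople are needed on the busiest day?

Early-start (Activity 4@1, Activity 2@3, Activity 1@3, Activity 3@6, Activity 5@1) gives peak 9: d1:6  d2:6  d3:9  d4:3  d5:3  d6:2  d7:2  d8:2  d9:0  d10:0.
Shift Activity 1→6, Activity 5→7.
Schedule Activity 4@1, Activity 2@3, Activity 1@6, Activity 3@6, Activity 5@7: d1:3  d2:3  d3:3  d4:3  d5:3  d6:5  d7:5  d8:5  d9:3  d10:0 — peak 5.

5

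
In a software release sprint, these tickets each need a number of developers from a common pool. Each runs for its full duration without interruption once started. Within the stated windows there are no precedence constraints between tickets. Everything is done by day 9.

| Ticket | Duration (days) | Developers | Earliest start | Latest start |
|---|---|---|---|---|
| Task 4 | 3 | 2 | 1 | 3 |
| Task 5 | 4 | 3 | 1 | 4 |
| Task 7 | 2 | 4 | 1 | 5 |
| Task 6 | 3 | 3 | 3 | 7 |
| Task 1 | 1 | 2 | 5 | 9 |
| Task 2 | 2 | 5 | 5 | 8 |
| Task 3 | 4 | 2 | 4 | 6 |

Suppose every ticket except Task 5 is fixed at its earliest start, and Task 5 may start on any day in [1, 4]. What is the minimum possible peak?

Task 5@1: d1:9  d2:9  d3:8  d4:8  d5:12  d6:7  d7:2  d8:0  d9:0 → peak 12
Task 5@2: d1:6  d2:9  d3:8  d4:8  d5:15  d6:7  d7:2  d8:0  d9:0 → peak 15
Task 5@3: d1:6  d2:6  d3:8  d4:8  d5:15  d6:10  d7:2  d8:0  d9:0 → peak 15
Task 5@4: d1:6  d2:6  d3:5  d4:8  d5:15  d6:10  d7:5  d8:0  d9:0 → peak 15
Best is Task 5@1, peak 12.

12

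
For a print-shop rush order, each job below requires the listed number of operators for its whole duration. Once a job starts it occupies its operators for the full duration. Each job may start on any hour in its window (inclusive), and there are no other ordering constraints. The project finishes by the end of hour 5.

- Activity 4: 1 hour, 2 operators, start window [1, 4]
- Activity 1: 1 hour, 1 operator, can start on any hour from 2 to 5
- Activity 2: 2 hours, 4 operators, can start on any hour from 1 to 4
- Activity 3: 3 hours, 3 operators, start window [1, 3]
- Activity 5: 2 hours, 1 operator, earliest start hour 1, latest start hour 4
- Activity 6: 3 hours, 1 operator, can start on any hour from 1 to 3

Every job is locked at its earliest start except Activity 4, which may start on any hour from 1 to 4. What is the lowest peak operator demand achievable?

10

Activity 4@1: h1:11  h2:10  h3:4  h4:0  h5:0 → peak 11
Activity 4@2: h1:9  h2:12  h3:4  h4:0  h5:0 → peak 12
Activity 4@3: h1:9  h2:10  h3:6  h4:0  h5:0 → peak 10
Activity 4@4: h1:9  h2:10  h3:4  h4:2  h5:0 → peak 10
Best is Activity 4@3, peak 10.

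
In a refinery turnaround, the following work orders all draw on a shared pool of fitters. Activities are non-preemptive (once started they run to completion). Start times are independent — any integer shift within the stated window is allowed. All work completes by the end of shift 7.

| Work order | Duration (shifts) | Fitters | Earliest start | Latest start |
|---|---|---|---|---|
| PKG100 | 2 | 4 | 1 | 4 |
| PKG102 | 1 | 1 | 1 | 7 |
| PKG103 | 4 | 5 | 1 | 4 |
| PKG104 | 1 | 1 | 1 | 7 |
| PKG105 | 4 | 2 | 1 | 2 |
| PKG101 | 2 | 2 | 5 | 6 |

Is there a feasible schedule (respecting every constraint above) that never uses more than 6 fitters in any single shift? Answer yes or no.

no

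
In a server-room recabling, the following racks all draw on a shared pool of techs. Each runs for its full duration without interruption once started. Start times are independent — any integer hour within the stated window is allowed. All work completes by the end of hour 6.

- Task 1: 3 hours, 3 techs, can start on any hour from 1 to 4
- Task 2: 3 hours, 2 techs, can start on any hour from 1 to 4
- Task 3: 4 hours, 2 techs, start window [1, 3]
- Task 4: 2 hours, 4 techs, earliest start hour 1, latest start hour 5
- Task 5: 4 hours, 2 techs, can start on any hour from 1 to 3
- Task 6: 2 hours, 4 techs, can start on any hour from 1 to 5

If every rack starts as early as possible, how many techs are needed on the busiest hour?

Early-start schedule: Task 1@1, Task 2@1, Task 3@1, Task 4@1, Task 5@1, Task 6@1.
Load per hour: hour 1: 17, hour 2: 17, hour 3: 9, hour 4: 4, hour 5: 0, hour 6: 0.
Peak is 17.

17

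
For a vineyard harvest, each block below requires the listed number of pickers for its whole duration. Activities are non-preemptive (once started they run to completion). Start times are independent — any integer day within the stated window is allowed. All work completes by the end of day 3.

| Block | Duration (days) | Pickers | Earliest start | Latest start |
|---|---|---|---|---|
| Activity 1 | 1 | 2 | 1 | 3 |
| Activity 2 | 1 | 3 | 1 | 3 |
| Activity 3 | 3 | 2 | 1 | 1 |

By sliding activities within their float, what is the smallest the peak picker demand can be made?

5

Early-start (Activity 1@1, Activity 2@1, Activity 3@1) gives peak 7: d1:7  d2:2  d3:2.
Shift Activity 2→2.
Schedule Activity 1@1, Activity 2@2, Activity 3@1: d1:4  d2:5  d3:2 — peak 5.
No arrangement of the 9 feasible schedules does better.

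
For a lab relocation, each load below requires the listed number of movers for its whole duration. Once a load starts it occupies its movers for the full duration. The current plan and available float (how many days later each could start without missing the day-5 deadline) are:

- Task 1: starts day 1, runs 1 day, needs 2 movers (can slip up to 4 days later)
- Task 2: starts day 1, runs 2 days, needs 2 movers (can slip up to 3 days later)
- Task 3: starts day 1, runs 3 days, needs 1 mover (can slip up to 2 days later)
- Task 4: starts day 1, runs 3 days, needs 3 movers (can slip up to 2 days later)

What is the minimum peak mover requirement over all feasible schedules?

4

Early-start (Task 1@1, Task 2@1, Task 3@1, Task 4@1) gives peak 8: d1:8  d2:6  d3:4  d4:0  d5:0.
Shift Task 3→2, Task 4→3.
Schedule Task 1@1, Task 2@1, Task 3@2, Task 4@3: d1:4  d2:3  d3:4  d4:4  d5:3 — peak 4.
Total mover-days = 18 over 5 days ⇒ peak ≥ ⌈18/5⌉ = 4, so 4 is optimal.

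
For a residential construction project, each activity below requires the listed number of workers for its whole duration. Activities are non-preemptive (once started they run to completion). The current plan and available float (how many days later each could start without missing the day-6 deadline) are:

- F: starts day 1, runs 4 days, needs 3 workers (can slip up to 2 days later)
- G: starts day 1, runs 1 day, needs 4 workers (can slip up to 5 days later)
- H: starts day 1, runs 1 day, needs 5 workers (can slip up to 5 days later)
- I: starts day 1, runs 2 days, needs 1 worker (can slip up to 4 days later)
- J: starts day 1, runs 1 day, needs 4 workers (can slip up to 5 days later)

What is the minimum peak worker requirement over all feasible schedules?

7

Early-start (F@1, G@1, H@1, I@1, J@1) gives peak 17: d1:17  d2:4  d3:3  d4:3  d5:0  d6:0.
Shift H→5, I→2, J→4.
Schedule F@1, G@1, H@5, I@2, J@4: d1:7  d2:4  d3:4  d4:7  d5:5  d6:0 — peak 7.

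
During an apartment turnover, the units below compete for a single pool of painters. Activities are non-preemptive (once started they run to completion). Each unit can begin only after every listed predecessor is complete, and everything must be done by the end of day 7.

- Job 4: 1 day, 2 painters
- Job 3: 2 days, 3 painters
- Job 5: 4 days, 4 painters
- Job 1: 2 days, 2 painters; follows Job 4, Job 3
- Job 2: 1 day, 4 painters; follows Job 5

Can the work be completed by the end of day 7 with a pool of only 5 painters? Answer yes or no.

no

The minimum achievable peak is 6; 5 < 6, so no feasible schedule stays within the cap.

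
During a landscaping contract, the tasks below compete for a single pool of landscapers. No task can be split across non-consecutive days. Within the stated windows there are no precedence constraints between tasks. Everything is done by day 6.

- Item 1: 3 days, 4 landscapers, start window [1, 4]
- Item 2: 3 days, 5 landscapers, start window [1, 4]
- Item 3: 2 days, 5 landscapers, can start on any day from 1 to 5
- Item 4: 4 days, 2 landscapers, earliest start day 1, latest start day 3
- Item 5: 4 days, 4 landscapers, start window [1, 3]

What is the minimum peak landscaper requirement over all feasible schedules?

11

Early-start (Item 1@1, Item 2@1, Item 3@1, Item 4@1, Item 5@1) gives peak 20: d1:20  d2:20  d3:15  d4:6  d5:0  d6:0.
Shift Item 2→4, Item 5→3.
Schedule Item 1@1, Item 2@4, Item 3@1, Item 4@1, Item 5@3: d1:11  d2:11  d3:10  d4:11  d5:9  d6:9 — peak 11.
Total landscaper-days = 61 over 6 days ⇒ peak ≥ ⌈61/6⌉ = 11, so 11 is optimal.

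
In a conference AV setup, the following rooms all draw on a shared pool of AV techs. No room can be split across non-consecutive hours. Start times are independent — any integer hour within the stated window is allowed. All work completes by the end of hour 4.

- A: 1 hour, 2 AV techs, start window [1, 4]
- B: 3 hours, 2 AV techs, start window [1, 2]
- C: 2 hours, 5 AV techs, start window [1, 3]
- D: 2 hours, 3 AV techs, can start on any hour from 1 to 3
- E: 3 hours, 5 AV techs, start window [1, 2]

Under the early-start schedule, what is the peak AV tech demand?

17

Early-start schedule: A@1, B@1, C@1, D@1, E@1.
Load per hour: hour 1: 17, hour 2: 15, hour 3: 7, hour 4: 0.
Peak is 17.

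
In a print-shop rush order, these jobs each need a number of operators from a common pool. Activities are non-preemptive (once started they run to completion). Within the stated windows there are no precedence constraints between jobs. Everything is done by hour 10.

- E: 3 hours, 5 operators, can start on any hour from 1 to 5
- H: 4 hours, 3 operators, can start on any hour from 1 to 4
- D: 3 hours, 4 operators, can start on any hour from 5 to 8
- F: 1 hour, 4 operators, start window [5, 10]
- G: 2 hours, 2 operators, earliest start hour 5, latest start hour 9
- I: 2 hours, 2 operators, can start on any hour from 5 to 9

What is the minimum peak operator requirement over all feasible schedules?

Early-start (E@1, H@1, D@5, F@5, G@5, I@5) gives peak 12: h1:8  h2:8  h3:8  h4:3  h5:12  h6:8  h7:4  h8:0  h9:0  h10:0.
Shift H→4, F→8, G→8, I→9.
Schedule E@1, H@4, D@5, F@8, G@8, I@9: h1:5  h2:5  h3:5  h4:3  h5:7  h6:7  h7:7  h8:6  h9:4  h10:2 — peak 7.

7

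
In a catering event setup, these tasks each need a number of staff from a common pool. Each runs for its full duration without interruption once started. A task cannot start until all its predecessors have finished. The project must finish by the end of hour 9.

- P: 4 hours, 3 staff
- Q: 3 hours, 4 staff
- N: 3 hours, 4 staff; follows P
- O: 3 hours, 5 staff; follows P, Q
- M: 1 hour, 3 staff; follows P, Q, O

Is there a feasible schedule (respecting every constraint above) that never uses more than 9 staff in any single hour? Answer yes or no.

Schedule P@1, Q@1, N@5, O@5, M@8: h1:7  h2:7  h3:7  h4:3  h5:9  h6:9  h7:9  h8:3  h9:0 — peak 9 ≤ 9.

yes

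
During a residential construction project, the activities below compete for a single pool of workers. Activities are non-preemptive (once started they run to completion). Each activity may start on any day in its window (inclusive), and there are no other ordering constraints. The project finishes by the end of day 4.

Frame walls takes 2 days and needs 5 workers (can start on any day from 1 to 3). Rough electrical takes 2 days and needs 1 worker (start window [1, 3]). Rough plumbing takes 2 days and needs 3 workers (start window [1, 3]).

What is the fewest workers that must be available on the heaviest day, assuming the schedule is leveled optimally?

5

Early-start (Frame walls@1, Rough electrical@1, Rough plumbing@1) gives peak 9: d1:9  d2:9  d3:0  d4:0.
Shift Rough electrical→3, Rough plumbing→3.
Schedule Frame walls@1, Rough electrical@3, Rough plumbing@3: d1:5  d2:5  d3:4  d4:4 — peak 5.
Total worker-days = 18 over 4 days ⇒ peak ≥ ⌈18/4⌉ = 5, so 5 is optimal.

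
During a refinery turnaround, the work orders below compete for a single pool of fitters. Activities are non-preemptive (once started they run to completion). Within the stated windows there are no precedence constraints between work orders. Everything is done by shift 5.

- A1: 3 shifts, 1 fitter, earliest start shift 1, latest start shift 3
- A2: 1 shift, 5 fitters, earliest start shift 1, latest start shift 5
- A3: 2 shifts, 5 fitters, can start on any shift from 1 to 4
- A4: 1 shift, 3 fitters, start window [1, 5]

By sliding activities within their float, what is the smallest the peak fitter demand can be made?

6

Early-start (A1@1, A2@1, A3@1, A4@1) gives peak 14: s1:14  s2:6  s3:1  s4:0  s5:0.
Shift A3→2, A4→4.
Schedule A1@1, A2@1, A3@2, A4@4: s1:6  s2:6  s3:6  s4:3  s5:0 — peak 6.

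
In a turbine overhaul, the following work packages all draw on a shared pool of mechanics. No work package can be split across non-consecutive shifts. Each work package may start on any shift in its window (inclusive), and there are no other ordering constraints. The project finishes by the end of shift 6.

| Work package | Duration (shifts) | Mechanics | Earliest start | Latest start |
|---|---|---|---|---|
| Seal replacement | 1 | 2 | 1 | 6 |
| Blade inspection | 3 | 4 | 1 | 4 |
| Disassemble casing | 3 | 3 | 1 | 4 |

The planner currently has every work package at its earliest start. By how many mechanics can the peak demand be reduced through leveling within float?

Early-start peak: s1:9  s2:7  s3:7  s4:0  s5:0  s6:0 ⇒ 9.
Leveled (Seal replacement@1, Blade inspection@4, Disassemble casing@1): s1:5  s2:3  s3:3  s4:4  s5:4  s6:4 ⇒ 5.
Reduction 9 − 5 = 4.

4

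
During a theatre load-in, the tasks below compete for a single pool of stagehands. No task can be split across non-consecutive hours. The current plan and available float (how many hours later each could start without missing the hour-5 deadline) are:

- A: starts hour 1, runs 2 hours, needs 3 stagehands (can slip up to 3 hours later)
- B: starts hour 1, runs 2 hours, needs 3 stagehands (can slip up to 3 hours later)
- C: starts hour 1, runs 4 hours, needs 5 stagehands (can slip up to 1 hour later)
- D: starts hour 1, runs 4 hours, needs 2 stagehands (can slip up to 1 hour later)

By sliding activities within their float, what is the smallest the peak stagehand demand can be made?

Early-start (A@1, B@1, C@1, D@1) gives peak 13: h1:13  h2:13  h3:7  h4:7  h5:0.
Shift B→3.
Schedule A@1, B@3, C@1, D@1: h1:10  h2:10  h3:10  h4:10  h5:0 — peak 10.

10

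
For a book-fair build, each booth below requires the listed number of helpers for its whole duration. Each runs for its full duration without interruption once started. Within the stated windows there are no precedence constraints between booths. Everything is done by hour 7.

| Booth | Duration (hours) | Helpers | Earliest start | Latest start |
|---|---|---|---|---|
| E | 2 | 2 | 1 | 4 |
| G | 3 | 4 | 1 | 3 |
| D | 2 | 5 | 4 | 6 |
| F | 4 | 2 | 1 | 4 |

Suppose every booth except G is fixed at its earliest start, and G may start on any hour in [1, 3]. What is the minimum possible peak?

8

G@1: h1:8  h2:8  h3:6  h4:7  h5:5  h6:0  h7:0 → peak 8
G@2: h1:4  h2:8  h3:6  h4:11  h5:5  h6:0  h7:0 → peak 11
G@3: h1:4  h2:4  h3:6  h4:11  h5:9  h6:0  h7:0 → peak 11
Best is G@1, peak 8.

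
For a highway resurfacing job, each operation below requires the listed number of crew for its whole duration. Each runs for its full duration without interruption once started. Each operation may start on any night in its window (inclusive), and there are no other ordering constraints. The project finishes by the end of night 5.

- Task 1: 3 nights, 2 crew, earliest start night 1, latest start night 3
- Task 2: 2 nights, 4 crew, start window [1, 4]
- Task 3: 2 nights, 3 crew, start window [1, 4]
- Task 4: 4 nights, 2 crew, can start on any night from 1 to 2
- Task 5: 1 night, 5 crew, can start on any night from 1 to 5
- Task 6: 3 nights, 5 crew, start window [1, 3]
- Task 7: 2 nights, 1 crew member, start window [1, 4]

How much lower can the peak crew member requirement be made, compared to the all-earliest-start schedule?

11

Early-start peak: n1:22  n2:17  n3:9  n4:2  n5:0 ⇒ 22.
Leveled (Task 1@1, Task 2@1, Task 3@1, Task 4@1, Task 5@5, Task 6@3, Task 7@3): n1:11  n2:11  n3:10  n4:8  n5:10 ⇒ 11.
Reduction 22 − 11 = 11.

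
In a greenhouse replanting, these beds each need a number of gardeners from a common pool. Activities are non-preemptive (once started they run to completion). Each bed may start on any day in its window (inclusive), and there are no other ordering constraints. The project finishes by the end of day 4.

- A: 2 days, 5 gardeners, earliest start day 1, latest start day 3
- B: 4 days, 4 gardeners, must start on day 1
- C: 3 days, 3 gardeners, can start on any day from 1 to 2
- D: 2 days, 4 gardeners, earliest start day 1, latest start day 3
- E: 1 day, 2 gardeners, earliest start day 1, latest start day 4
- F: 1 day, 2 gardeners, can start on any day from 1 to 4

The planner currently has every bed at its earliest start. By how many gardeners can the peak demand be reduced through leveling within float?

Early-start peak: d1:20  d2:16  d3:7  d4:4 ⇒ 20.
Leveled (A@1, B@1, C@1, D@3, E@4, F@4): d1:12  d2:12  d3:11  d4:12 ⇒ 12.
Reduction 20 − 12 = 8.

8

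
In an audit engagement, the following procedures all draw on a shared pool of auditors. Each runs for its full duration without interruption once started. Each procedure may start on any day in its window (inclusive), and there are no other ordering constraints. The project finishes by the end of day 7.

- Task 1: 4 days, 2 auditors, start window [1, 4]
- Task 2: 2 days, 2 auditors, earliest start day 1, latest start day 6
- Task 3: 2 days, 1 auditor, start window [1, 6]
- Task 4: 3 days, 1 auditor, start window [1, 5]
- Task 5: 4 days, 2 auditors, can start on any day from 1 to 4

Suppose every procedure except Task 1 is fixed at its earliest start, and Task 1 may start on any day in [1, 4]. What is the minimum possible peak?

Task 1@1: d1:8  d2:8  d3:5  d4:4  d5:0  d6:0  d7:0 → peak 8
Task 1@2: d1:6  d2:8  d3:5  d4:4  d5:2  d6:0  d7:0 → peak 8
Task 1@3: d1:6  d2:6  d3:5  d4:4  d5:2  d6:2  d7:0 → peak 6
Task 1@4: d1:6  d2:6  d3:3  d4:4  d5:2  d6:2  d7:2 → peak 6
Best is Task 1@3, peak 6.

6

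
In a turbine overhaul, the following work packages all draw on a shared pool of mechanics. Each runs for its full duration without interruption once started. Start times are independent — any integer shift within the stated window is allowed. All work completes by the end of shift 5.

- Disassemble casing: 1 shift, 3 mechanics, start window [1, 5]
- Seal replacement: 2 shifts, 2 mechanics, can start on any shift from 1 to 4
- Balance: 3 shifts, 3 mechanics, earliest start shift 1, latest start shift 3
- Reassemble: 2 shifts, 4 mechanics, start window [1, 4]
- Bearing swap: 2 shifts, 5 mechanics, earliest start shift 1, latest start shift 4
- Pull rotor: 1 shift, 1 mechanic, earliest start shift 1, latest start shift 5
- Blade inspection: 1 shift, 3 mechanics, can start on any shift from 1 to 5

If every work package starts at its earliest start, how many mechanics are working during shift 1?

At early start, shift 1 has: Disassemble casing, Seal replacement, Balance, Reassemble, Bearing swap, Pull rotor, Blade inspection.
Demand: 3 + 2 + 3 + 4 + 5 + 1 + 3 = 21.

21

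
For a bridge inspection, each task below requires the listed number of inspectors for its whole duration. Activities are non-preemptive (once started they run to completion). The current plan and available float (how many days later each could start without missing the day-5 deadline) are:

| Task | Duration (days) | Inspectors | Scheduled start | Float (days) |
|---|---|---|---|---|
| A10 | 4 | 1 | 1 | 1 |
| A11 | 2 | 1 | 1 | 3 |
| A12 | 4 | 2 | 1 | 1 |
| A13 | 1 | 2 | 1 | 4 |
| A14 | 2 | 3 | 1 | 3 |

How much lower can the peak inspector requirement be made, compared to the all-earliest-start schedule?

3

Early-start peak: d1:9  d2:7  d3:3  d4:3  d5:0 ⇒ 9.
Leveled (A10@1, A11@1, A12@1, A13@1, A14@3): d1:6  d2:4  d3:6  d4:6  d5:0 ⇒ 6.
Reduction 9 − 6 = 3.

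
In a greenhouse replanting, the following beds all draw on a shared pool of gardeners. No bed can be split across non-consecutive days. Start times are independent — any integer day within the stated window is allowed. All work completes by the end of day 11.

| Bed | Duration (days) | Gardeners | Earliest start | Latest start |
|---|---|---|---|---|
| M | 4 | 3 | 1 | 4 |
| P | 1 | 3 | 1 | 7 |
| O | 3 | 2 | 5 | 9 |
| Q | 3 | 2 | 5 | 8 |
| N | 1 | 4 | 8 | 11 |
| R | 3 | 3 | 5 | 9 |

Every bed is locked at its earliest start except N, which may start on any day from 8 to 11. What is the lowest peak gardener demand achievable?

7

N@8: d1:6  d2:3  d3:3  d4:3  d5:7  d6:7  d7:7  d8:4  d9:0  d10:0  d11:0 → peak 7
N@9: d1:6  d2:3  d3:3  d4:3  d5:7  d6:7  d7:7  d8:0  d9:4  d10:0  d11:0 → peak 7
N@10: d1:6  d2:3  d3:3  d4:3  d5:7  d6:7  d7:7  d8:0  d9:0  d10:4  d11:0 → peak 7
N@11: d1:6  d2:3  d3:3  d4:3  d5:7  d6:7  d7:7  d8:0  d9:0  d10:0  d11:4 → peak 7
Best is N@8, peak 7.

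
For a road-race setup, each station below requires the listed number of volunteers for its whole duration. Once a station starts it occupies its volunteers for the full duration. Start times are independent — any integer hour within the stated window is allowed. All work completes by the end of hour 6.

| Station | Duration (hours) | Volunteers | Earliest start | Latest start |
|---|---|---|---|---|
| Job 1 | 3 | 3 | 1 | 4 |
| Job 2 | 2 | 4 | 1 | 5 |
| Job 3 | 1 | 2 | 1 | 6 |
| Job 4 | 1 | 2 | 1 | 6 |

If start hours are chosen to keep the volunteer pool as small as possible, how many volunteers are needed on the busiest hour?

Early-start (Job 1@1, Job 2@1, Job 3@1, Job 4@1) gives peak 11: h1:11  h2:7  h3:3  h4:0  h5:0  h6:0.
Shift Job 2→4, Job 3→6, Job 4→6.
Schedule Job 1@1, Job 2@4, Job 3@6, Job 4@6: h1:3  h2:3  h3:3  h4:4  h5:4  h6:4 — peak 4.
Total volunteer-hours = 21 over 6 hours ⇒ peak ≥ ⌈21/6⌉ = 4, so 4 is optimal.

4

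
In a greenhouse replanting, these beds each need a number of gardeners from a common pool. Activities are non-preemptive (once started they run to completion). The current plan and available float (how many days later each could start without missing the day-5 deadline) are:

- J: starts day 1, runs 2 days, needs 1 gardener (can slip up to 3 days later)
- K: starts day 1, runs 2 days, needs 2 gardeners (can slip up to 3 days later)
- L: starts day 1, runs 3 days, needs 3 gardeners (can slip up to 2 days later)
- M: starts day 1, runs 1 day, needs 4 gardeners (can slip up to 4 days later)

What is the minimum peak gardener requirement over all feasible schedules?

Early-start (J@1, K@1, L@1, M@1) gives peak 10: d1:10  d2:6  d3:3  d4:0  d5:0.
Shift K→2, L→3.
Schedule J@1, K@2, L@3, M@1: d1:5  d2:3  d3:5  d4:3  d5:3 — peak 5.

5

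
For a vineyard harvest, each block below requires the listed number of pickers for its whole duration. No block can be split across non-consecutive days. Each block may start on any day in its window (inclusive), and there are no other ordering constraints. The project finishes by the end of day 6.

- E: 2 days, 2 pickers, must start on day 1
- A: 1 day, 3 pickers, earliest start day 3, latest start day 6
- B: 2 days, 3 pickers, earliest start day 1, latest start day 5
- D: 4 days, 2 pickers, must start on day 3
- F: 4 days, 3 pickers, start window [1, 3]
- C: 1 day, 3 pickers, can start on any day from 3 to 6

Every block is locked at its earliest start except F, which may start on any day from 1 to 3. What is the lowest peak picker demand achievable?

11

F@1: d1:8  d2:8  d3:11  d4:5  d5:2  d6:2 → peak 11
F@2: d1:5  d2:8  d3:11  d4:5  d5:5  d6:2 → peak 11
F@3: d1:5  d2:5  d3:11  d4:5  d5:5  d6:5 → peak 11
Best is F@1, peak 11.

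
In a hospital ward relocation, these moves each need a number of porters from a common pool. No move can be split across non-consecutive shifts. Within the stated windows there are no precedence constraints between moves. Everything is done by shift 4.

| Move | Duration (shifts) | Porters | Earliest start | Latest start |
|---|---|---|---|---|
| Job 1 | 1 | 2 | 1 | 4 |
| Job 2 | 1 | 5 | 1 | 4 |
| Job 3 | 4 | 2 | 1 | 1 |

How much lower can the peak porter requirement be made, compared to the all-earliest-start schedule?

Early-start peak: s1:9  s2:2  s3:2  s4:2 ⇒ 9.
Leveled (Job 1@1, Job 2@2, Job 3@1): s1:4  s2:7  s3:2  s4:2 ⇒ 7.
Reduction 9 − 7 = 2.

2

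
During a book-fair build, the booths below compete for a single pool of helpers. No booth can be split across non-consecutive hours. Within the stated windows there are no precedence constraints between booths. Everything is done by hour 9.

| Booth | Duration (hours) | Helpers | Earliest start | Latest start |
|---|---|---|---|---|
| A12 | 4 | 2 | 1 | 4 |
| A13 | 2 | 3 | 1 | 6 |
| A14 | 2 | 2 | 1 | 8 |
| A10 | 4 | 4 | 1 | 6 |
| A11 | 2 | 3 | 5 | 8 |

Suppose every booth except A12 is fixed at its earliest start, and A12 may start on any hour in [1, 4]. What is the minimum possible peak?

9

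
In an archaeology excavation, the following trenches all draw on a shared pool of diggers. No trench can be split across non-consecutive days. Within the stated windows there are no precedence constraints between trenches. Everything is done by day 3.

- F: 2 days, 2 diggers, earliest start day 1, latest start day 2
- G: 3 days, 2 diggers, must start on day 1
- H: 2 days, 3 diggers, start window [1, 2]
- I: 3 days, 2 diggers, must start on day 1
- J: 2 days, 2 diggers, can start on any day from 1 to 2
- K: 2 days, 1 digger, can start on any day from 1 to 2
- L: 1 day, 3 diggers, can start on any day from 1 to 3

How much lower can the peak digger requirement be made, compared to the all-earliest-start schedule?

Early-start peak: d1:15  d2:12  d3:4 ⇒ 15.
Leveled (F@1, G@1, H@1, I@1, J@1, K@1, L@3): d1:12  d2:12  d3:7 ⇒ 12.
Reduction 15 − 12 = 3.

3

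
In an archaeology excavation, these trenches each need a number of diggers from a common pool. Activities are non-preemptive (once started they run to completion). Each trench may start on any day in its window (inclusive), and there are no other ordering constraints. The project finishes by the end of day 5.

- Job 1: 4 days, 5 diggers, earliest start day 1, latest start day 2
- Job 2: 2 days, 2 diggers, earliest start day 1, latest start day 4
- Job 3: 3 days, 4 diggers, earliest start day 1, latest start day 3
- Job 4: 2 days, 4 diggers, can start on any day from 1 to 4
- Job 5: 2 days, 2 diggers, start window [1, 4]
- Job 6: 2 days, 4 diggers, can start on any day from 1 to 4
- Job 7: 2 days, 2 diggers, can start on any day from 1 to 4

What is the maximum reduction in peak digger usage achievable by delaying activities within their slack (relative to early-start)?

8

Early-start peak: d1:23  d2:23  d3:9  d4:5  d5:0 ⇒ 23.
Leveled (Job 1@1, Job 2@1, Job 3@1, Job 4@1, Job 5@3, Job 6@3, Job 7@4): d1:15  d2:15  d3:15  d4:13  d5:2 ⇒ 15.
Reduction 23 − 15 = 8.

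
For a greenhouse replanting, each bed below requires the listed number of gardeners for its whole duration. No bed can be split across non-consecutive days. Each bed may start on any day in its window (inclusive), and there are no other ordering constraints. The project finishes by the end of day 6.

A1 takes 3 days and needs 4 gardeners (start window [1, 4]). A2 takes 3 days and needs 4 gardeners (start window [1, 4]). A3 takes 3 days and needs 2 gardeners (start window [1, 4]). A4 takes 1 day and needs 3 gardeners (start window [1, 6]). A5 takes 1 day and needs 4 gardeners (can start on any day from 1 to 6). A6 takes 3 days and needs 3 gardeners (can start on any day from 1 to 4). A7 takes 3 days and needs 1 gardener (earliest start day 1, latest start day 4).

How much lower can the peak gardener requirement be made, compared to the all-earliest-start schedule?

12

Early-start peak: d1:21  d2:14  d3:14  d4:0  d5:0  d6:0 ⇒ 21.
Leveled (A1@1, A2@1, A3@4, A4@4, A5@5, A6@4, A7@1): d1:9  d2:9  d3:9  d4:8  d5:9  d6:5 ⇒ 9.
Reduction 21 − 9 = 12.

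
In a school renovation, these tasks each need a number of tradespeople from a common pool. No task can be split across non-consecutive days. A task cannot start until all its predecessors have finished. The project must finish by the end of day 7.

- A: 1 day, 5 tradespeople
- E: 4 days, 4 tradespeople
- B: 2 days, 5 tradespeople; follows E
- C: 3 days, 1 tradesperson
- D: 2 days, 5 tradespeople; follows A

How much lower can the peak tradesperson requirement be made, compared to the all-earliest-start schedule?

1

Early-start peak: d1:10  d2:10  d3:10  d4:4  d5:5  d6:5  d7:0 ⇒ 10.
Leveled (A@1, E@1, B@5, C@4, D@2): d1:9  d2:9  d3:9  d4:5  d5:6  d6:6  d7:0 ⇒ 9.
Reduction 10 − 9 = 1.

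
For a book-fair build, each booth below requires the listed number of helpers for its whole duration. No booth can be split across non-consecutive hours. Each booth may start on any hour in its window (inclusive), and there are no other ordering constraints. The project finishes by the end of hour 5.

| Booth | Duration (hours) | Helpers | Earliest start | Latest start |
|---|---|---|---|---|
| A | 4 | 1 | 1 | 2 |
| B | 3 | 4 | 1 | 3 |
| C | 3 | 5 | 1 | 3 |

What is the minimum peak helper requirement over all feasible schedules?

10

Schedule A@1, B@1, C@1: h1:10  h2:10  h3:10  h4:1  h5:0 — peak 10.
No arrangement of the 18 feasible schedules does better.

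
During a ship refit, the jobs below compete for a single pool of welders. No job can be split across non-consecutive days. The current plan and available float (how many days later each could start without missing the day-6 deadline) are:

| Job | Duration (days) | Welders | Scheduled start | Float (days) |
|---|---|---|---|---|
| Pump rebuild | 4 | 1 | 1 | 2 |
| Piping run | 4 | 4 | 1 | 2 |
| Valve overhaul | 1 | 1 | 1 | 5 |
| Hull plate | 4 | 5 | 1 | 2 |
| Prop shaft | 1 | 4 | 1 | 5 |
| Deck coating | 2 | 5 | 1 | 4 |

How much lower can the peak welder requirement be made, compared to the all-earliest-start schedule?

10

Early-start peak: d1:20  d2:15  d3:10  d4:10  d5:0  d6:0 ⇒ 20.
Leveled (Pump rebuild@1, Piping run@1, Valve overhaul@1, Hull plate@2, Prop shaft@1, Deck coating@5): d1:10  d2:10  d3:10  d4:10  d5:10  d6:5 ⇒ 10.
Reduction 20 − 10 = 10.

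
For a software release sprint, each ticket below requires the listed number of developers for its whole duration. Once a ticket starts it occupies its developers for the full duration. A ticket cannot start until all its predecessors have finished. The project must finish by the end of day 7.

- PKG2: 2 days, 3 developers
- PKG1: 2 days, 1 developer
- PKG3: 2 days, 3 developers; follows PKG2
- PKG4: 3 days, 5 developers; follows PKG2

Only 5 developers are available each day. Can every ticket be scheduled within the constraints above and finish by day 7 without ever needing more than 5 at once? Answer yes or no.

Schedule PKG2@1, PKG1@1, PKG3@3, PKG4@5: d1:4  d2:4  d3:3  d4:3  d5:5  d6:5  d7:5 — peak 5 ≤ 5.

yes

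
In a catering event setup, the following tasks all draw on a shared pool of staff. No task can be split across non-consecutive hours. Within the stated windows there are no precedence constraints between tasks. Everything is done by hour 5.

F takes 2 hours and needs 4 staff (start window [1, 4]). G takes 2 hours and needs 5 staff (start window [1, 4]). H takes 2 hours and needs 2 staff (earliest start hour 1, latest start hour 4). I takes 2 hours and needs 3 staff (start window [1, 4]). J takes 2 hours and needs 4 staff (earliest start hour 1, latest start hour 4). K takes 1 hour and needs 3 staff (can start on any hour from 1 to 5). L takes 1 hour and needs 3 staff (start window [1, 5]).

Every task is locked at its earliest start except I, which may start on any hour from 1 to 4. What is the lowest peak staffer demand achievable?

I@1: h1:24  h2:18  h3:0  h4:0  h5:0 → peak 24
I@2: h1:21  h2:18  h3:3  h4:0  h5:0 → peak 21
I@3: h1:21  h2:15  h3:3  h4:3  h5:0 → peak 21
I@4: h1:21  h2:15  h3:0  h4:3  h5:3 → peak 21
Best is I@2, peak 21.

21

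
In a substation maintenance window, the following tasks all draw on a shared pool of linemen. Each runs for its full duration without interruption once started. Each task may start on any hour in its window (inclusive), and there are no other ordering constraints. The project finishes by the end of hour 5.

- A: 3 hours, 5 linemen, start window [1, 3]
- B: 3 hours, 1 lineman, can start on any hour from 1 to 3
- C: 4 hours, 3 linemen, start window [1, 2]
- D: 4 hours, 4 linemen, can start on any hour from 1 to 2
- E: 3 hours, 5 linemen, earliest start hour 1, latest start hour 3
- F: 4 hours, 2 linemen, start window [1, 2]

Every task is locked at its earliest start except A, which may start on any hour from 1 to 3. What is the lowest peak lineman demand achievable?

A@1: h1:20  h2:20  h3:20  h4:9  h5:0 → peak 20
A@2: h1:15  h2:20  h3:20  h4:14  h5:0 → peak 20
A@3: h1:15  h2:15  h3:20  h4:14  h5:5 → peak 20
Best is A@1, peak 20.

20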